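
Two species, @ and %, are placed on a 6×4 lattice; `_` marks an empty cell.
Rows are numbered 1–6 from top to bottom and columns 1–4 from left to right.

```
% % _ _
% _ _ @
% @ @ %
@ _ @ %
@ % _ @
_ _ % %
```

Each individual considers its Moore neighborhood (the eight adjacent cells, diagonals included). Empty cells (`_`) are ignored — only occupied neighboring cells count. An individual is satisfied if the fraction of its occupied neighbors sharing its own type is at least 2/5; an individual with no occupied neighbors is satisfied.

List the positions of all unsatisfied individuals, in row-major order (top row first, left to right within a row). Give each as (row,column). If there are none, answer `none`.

(3,1), (3,4), (4,4), (5,2), (5,4)

(1,1)% 2/2 ok
(1,2)% 2/2 ok
(2,1)% 3/4 ok
(2,4)@ 1/2 ok
(3,1)% 1/3 unhappy
(3,2)@ 3/5 ok
(3,3)@ 3/5 ok
(3,4)% 1/4 unhappy
(4,1)@ 2/4 ok
(4,3)@ 3/6 ok
(4,4)% 1/4 unhappy
(5,1)@ 1/2 ok
(5,2)% 1/4 unhappy
(5,4)@ 1/4 unhappy
(6,3)% 2/3 ok
(6,4)% 1/2 ok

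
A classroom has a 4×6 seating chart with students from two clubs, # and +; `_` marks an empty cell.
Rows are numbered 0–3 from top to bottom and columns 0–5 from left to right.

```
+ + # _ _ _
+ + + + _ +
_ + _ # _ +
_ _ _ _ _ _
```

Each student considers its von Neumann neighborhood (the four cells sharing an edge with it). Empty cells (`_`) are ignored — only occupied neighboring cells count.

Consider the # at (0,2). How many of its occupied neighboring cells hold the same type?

0

Occupied neighbors of (0,2): (1,2)=+, (0,1)=+.
Same type (#): 0 of 2.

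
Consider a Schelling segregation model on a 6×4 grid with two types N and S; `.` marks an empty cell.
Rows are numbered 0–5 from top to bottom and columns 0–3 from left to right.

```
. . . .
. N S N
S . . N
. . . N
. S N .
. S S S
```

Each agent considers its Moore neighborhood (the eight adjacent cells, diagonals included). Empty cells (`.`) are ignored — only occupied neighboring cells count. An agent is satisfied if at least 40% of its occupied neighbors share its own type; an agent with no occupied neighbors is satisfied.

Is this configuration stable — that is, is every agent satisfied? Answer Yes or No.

No

Row 1: (1,1)N 0/2 not · (1,2)S 0/3 not · (1,3)N 1/2 satisfied
Row 2: (2,0)S 0/1 not · (2,3)N 2/3 satisfied
Row 3: (3,3)N 2/2 satisfied
Row 4: (4,1)S 2/3 satisfied · (4,2)N 1/5 not
Row 5: (5,1)S 2/3 satisfied · (5,2)S 3/4 satisfied · (5,3)S 1/2 satisfied
For instance (1,1) has only 0/2 same-type neighbors, below 2/5.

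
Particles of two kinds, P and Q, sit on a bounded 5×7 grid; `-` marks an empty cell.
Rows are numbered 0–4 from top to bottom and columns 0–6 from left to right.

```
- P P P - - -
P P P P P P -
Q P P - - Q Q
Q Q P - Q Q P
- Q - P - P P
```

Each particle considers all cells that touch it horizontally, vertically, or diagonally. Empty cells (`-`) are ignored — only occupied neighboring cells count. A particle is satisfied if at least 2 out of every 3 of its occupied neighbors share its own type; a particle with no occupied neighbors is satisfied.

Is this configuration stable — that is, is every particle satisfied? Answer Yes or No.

No

(0,1)P 4/4 ok
(0,2)P 5/5 ok
(0,3)P 4/4 ok
(1,0)P 3/4 ok
(1,1)P 6/7 ok
(1,2)P 7/7 ok
(1,3)P 5/5 ok
(1,4)P 3/4 ok
(1,5)P 1/3 unhappy
(2,0)Q 2/5 unhappy
(2,1)P 5/8 unhappy
(2,2)P 5/6 ok
(2,5)Q 3/6 unhappy
(2,6)Q 2/4 unhappy
(3,0)Q 3/4 ok
(3,1)Q 3/6 unhappy
(3,2)P 3/5 unhappy
(3,4)Q 2/4 unhappy
(3,5)Q 3/6 unhappy
(3,6)P 2/5 unhappy
(4,1)Q 2/3 ok
(4,3)P 1/2 unhappy
(4,5)P 2/4 unhappy
(4,6)P 2/3 ok
For instance (1,5) has only 1/3 same-type neighbors, below 2/3.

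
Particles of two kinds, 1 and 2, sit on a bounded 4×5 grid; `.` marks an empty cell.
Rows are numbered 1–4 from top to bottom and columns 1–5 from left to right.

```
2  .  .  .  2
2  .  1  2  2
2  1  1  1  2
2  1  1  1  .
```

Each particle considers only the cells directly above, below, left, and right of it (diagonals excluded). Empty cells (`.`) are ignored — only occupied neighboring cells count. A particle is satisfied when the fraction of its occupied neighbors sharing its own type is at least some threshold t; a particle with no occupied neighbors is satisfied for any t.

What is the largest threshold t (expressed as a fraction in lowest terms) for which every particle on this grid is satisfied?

1/3

Row 1: (1,1)2 1/1 · (1,5)2 1/1
Row 2: (2,1)2 2/2 · (2,3)1 1/2 · (2,4)2 1/3 · (2,5)2 3/3
Row 3: (3,1)2 2/3 · (3,2)1 2/3 · (3,3)1 4/4 · (3,4)1 2/4 · (3,5)2 1/2
Row 4: (4,1)2 1/2 · (4,2)1 2/3 · (4,3)1 3/3 · (4,4)1 2/2
The smallest same-type fraction is 1/3 at (2,4), which reduces to 1/3. Any threshold above that leaves this particle unsatisfied.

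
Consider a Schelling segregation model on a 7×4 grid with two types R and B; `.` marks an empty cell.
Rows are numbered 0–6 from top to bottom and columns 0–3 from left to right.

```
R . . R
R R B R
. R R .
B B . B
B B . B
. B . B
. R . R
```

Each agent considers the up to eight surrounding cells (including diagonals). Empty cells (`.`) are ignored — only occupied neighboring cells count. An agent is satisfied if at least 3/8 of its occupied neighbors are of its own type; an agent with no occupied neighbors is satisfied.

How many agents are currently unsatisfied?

Row 0: (0,0)R 2/2 satisfied · (0,3)R 1/2 satisfied
Row 1: (1,0)R 3/3 satisfied · (1,1)R 4/5 satisfied · (1,2)B 0/5 not · (1,3)R 2/3 satisfied
Row 2: (2,1)R 3/6 satisfied · (2,2)R 3/6 satisfied
Row 3: (3,0)B 3/4 satisfied · (3,1)B 3/5 satisfied · (3,3)B 1/2 satisfied
Row 4: (4,0)B 4/4 satisfied · (4,1)B 4/4 satisfied · (4,3)B 2/2 satisfied
Row 5: (5,1)B 2/3 satisfied · (5,3)B 1/2 satisfied
Row 6: (6,1)R 0/1 not · (6,3)R 0/1 not
Unsatisfied: (1,2), (6,1), (6,3) — 3 in total.

3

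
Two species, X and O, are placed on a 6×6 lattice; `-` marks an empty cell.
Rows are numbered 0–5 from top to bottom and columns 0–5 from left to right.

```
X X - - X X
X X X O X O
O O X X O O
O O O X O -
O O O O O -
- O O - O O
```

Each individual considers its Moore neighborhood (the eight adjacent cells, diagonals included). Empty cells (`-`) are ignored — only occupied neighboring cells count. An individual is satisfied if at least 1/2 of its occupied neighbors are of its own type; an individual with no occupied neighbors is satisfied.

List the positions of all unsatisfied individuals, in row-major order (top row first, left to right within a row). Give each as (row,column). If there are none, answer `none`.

(0,0)X 3/3 ✓
(0,1)X 4/4 ✓
(0,4)X 2/4 ✓
(0,5)X 2/3 ✓
(1,0)X 3/5 ✓
(1,1)X 5/7 ✓
(1,2)X 4/6 ✓
(1,3)O 1/6 ✗
(1,4)X 3/7 ✗
(1,5)O 2/5 ✗
(2,0)O 3/5 ✓
(2,1)O 4/8 ✓
(2,2)X 4/8 ✓
(2,3)X 4/8 ✓
(2,4)O 4/7 ✓
(2,5)O 3/4 ✓
(3,0)O 5/5 ✓
(3,1)O 7/8 ✓
(3,2)O 5/8 ✓
(3,3)X 2/8 ✗
(3,4)O 4/6 ✓
(4,0)O 4/4 ✓
(4,1)O 7/7 ✓
(4,2)O 6/7 ✓
(4,3)O 6/7 ✓
(4,4)O 4/5 ✓
(5,1)O 4/4 ✓
(5,2)O 4/4 ✓
(5,4)O 3/3 ✓
(5,5)O 2/2 ✓

(1,3), (1,4), (1,5), (3,3)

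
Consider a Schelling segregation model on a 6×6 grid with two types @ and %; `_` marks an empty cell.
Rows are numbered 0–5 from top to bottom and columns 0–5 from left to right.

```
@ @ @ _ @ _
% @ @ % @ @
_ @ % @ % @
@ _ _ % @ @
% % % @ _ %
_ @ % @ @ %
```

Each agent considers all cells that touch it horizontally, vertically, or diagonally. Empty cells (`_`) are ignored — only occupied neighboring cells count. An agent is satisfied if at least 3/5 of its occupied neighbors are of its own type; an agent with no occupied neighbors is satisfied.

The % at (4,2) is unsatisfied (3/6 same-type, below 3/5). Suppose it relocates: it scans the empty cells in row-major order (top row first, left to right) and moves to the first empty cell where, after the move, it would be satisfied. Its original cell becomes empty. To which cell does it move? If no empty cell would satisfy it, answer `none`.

(3,1)

Vacating (4,2). Empty cells in order:
  (0,3): 1/5 same-type → still unsatisfied.
  (0,5): 0/3 same-type → still unsatisfied.
  (2,0): 1/4 same-type → still unsatisfied.
  (3,1): 3/5 same-type → satisfied — stop here.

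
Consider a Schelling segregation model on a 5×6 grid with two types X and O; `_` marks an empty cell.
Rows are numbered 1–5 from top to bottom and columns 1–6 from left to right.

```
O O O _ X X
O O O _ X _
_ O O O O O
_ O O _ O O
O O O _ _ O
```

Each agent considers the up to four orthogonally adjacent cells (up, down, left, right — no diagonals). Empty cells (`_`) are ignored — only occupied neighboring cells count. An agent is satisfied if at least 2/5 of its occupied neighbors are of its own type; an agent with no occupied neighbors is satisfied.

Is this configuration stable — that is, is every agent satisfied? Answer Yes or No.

Yes

(1,1)O 2/2 ✓
(1,2)O 3/3 ✓
(1,3)O 2/2 ✓
(1,5)X 2/2 ✓
(1,6)X 1/1 ✓
(2,1)O 2/2 ✓
(2,2)O 4/4 ✓
(2,3)O 3/3 ✓
(2,5)X 1/2 ✓
(3,2)O 3/3 ✓
(3,3)O 4/4 ✓
(3,4)O 2/2 ✓
(3,5)O 3/4 ✓
(3,6)O 2/2 ✓
(4,2)O 3/3 ✓
(4,3)O 3/3 ✓
(4,5)O 2/2 ✓
(4,6)O 3/3 ✓
(5,1)O 1/1 ✓
(5,2)O 3/3 ✓
(5,3)O 2/2 ✓
(5,6)O 1/1 ✓
All meet the threshold, so the configuration is stable.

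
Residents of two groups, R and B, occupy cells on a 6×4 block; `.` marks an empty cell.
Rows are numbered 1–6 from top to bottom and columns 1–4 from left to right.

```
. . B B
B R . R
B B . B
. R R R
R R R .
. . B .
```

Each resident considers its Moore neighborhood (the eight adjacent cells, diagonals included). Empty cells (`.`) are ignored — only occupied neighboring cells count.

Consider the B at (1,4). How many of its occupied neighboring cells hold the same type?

Occupied neighbors of (1,4): (1,3)=B, (2,4)=R.
Same type (B): 1 of 2.

1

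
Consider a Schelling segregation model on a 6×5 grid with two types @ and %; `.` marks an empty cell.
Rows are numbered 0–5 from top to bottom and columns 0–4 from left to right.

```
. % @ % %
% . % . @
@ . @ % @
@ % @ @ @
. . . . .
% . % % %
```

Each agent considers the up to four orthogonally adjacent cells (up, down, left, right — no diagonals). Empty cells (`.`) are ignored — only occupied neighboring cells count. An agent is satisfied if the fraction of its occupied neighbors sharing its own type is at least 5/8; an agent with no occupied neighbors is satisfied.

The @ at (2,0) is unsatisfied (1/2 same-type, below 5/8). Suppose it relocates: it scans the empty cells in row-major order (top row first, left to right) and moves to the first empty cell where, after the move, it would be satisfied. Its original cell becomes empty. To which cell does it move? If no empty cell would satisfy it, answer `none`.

none

Vacating (2,0). Empty cells in order:
  (0,0): 0/2 same-type → still unsatisfied.
  (1,1): 0/3 same-type → still unsatisfied.
  (1,3): 1/4 same-type → still unsatisfied.
  (2,1): 1/2 same-type → still unsatisfied.
  (4,0): 1/2 same-type → still unsatisfied.
  (4,1): 0/1 same-type → still unsatisfied.
  (4,2): 1/2 same-type → still unsatisfied.
  (4,3): 1/2 same-type → still unsatisfied.
  (4,4): 1/2 same-type → still unsatisfied.
  (5,1): 0/2 same-type → still unsatisfied.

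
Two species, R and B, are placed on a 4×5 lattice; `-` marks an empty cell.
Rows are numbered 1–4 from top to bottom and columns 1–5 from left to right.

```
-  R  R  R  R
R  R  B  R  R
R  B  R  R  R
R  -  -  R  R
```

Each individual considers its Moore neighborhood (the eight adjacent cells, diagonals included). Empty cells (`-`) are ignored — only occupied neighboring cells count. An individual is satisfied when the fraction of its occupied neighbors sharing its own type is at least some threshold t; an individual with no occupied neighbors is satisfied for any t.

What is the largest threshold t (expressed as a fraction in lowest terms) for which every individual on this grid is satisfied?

1/8

Row 1: (1,2)R 3/4 · (1,3)R 4/5 · (1,4)R 4/5 · (1,5)R 3/3
Row 2: (2,1)R 3/4 · (2,2)R 5/7 · (2,3)B 1/8 · (2,4)R 7/8 · (2,5)R 5/5
Row 3: (3,1)R 3/4 · (3,2)B 1/6 · (3,3)R 4/6 · (3,4)R 6/7 · (3,5)R 5/5
Row 4: (4,1)R 1/2 · (4,4)R 4/4 · (4,5)R 3/3
The smallest same-type fraction is 1/8 at (2,3), which reduces to 1/8. Any threshold above that leaves this individual unsatisfied.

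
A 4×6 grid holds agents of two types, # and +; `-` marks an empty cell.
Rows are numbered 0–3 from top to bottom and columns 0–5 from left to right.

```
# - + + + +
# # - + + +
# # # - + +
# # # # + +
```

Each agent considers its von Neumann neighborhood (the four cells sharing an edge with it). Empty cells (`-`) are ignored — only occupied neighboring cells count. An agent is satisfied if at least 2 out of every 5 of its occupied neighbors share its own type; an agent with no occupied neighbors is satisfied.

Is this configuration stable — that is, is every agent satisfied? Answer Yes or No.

Row 0: (0,0)# 1/1 satisfied · (0,2)+ 1/1 satisfied · (0,3)+ 3/3 satisfied · (0,4)+ 3/3 satisfied · (0,5)+ 2/2 satisfied
Row 1: (1,0)# 3/3 satisfied · (1,1)# 2/2 satisfied · (1,3)+ 2/2 satisfied · (1,4)+ 4/4 satisfied · (1,5)+ 3/3 satisfied
Row 2: (2,0)# 3/3 satisfied · (2,1)# 4/4 satisfied · (2,2)# 2/2 satisfied · (2,4)+ 3/3 satisfied · (2,5)+ 3/3 satisfied
Row 3: (3,0)# 2/2 satisfied · (3,1)# 3/3 satisfied · (3,2)# 3/3 satisfied · (3,3)# 1/2 satisfied · (3,4)+ 2/3 satisfied · (3,5)+ 2/2 satisfied
All meet the threshold, so the configuration is stable.

Yes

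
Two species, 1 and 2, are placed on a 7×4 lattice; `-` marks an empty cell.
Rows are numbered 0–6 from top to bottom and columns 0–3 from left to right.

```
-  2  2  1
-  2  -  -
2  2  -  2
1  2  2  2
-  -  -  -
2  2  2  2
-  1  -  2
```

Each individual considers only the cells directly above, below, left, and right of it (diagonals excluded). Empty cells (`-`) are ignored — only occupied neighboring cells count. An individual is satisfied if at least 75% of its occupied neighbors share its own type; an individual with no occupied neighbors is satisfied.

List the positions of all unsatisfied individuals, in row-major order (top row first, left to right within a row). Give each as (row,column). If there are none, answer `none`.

(0,2), (0,3), (2,0), (3,0), (3,1), (5,1), (6,1)

Row 0: (0,1)2 2/2 satisfied · (0,2)2 1/2 not · (0,3)1 0/1 not
Row 1: (1,1)2 2/2 satisfied
Row 2: (2,0)2 1/2 not · (2,1)2 3/3 satisfied · (2,3)2 1/1 satisfied
Row 3: (3,0)1 0/2 not · (3,1)2 2/3 not · (3,2)2 2/2 satisfied · (3,3)2 2/2 satisfied
Row 5: (5,0)2 1/1 satisfied · (5,1)2 2/3 not · (5,2)2 2/2 satisfied · (5,3)2 2/2 satisfied
Row 6: (6,1)1 0/1 not · (6,3)2 1/1 satisfied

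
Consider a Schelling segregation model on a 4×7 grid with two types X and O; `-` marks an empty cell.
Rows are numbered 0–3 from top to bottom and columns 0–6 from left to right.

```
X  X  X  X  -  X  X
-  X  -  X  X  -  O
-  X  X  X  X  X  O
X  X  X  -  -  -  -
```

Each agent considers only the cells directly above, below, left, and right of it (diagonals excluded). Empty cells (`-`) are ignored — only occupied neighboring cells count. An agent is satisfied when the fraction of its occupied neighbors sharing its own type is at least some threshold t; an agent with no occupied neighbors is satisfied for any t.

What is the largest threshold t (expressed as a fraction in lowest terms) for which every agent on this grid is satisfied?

1/2

(0,0)X 1/1
(0,1)X 3/3
(0,2)X 2/2
(0,3)X 2/2
(0,5)X 1/1
(0,6)X 1/2
(1,1)X 2/2
(1,3)X 3/3
(1,4)X 2/2
(1,6)O 1/2
(2,1)X 3/3
(2,2)X 3/3
(2,3)X 3/3
(2,4)X 3/3
(2,5)X 1/2
(2,6)O 1/2
(3,0)X 1/1
(3,1)X 3/3
(3,2)X 2/2
The smallest same-type fraction is 1/2 at (0,6), which reduces to 1/2. Any threshold above that leaves this agent unsatisfied.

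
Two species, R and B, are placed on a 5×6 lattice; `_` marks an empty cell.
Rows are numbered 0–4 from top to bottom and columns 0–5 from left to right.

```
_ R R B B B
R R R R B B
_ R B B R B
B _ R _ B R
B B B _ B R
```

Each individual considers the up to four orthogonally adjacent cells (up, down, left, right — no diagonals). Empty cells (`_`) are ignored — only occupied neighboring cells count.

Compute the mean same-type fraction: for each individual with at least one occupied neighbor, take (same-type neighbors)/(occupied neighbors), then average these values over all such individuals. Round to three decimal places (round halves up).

0.603

Row 0: (0,1)R 2/2 · (0,2)R 2/3 · (0,3)B 1/3 · (0,4)B 3/3 · (0,5)B 2/2
Row 1: (1,0)R 1/1 · (1,1)R 4/4 · (1,2)R 3/4 · (1,3)R 1/4 · (1,4)B 2/4 · (1,5)B 3/3
Row 2: (2,1)R 1/2 · (2,2)B 1/4 · (2,3)B 1/3 · (2,4)R 0/4 · (2,5)B 1/3
Row 3: (3,0)B 1/1 · (3,2)R 0/2 · (3,4)B 1/3 · (3,5)R 1/3
Row 4: (4,0)B 2/2 · (4,1)B 2/2 · (4,2)B 1/2 · (4,4)B 1/2 · (4,5)R 1/2
Sum over 25 individuals: 2/2 + 2/3 + 1/3 + 3/3 + 2/2 + 1/1 + 4/4 + 3/4 + 1/4 + 2/4 + 3/3 + 1/2 + 1/4 + 1/3 + 0/4 + 1/3 + 1/1 + 0/2 + 1/3 + 1/3 + 2/2 + 2/2 + 1/2 + 1/2 + 1/2 = 181/12; mean = 181/12 ÷ 25 = 181/300 = 0.603333… → 0.603.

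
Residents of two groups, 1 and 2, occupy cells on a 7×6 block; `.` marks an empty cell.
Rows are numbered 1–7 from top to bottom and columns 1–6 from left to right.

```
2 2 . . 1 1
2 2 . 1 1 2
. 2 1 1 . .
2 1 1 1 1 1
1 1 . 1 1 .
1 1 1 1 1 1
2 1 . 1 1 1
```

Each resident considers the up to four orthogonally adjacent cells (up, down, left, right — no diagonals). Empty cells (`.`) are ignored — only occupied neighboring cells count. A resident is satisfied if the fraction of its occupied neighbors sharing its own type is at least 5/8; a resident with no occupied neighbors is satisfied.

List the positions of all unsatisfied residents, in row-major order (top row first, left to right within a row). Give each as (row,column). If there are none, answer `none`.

(1,6), (2,6), (3,2), (4,1), (4,2), (7,1), (7,2)

Row 1: (1,1)2 2/2 ok · (1,2)2 2/2 ok · (1,5)1 2/2 ok · (1,6)1 1/2 unhappy
Row 2: (2,1)2 2/2 ok · (2,2)2 3/3 ok · (2,4)1 2/2 ok · (2,5)1 2/3 ok · (2,6)2 0/2 unhappy
Row 3: (3,2)2 1/3 unhappy · (3,3)1 2/3 ok · (3,4)1 3/3 ok
Row 4: (4,1)2 0/2 unhappy · (4,2)1 2/4 unhappy · (4,3)1 3/3 ok · (4,4)1 4/4 ok · (4,5)1 3/3 ok · (4,6)1 1/1 ok
Row 5: (5,1)1 2/3 ok · (5,2)1 3/3 ok · (5,4)1 3/3 ok · (5,5)1 3/3 ok
Row 6: (6,1)1 2/3 ok · (6,2)1 4/4 ok · (6,3)1 2/2 ok · (6,4)1 4/4 ok · (6,5)1 4/4 ok · (6,6)1 2/2 ok
Row 7: (7,1)2 0/2 unhappy · (7,2)1 1/2 unhappy · (7,4)1 2/2 ok · (7,5)1 3/3 ok · (7,6)1 2/2 ok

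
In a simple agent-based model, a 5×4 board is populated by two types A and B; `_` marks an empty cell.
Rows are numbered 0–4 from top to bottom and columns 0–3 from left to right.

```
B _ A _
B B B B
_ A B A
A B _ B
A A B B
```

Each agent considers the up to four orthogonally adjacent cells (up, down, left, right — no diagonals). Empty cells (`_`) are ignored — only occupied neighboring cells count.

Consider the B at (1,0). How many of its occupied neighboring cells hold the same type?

Occupied neighbors of (1,0): (0,0)=B, (1,1)=B.
Same type (B): 2 of 2.

2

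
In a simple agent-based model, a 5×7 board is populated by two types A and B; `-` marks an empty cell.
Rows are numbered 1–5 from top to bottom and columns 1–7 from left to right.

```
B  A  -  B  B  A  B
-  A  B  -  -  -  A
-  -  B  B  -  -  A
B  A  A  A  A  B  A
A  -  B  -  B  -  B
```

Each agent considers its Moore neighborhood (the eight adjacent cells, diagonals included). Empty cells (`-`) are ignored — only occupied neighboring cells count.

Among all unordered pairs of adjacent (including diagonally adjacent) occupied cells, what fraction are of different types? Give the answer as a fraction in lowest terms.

Scan each occupied cell's neighbors to the right and below (and the two forward diagonals) so each pair is counted once.
Row 1: B(1,1)–A(1,2)≠ B(1,1)–A(2,2)≠ A(1,2)–A(2,2)= A(1,2)–B(2,3)≠ B(1,4)–B(1,5)= B(1,4)–B(2,3)= B(1,5)–A(1,6)≠ A(1,6)–B(1,7)≠ A(1,6)–A(2,7)= B(1,7)–A(2,7)≠  → 6/10 unlike.
Row 2: A(2,2)–B(2,3)≠ A(2,2)–B(3,3)≠ B(2,3)–B(3,3)= B(2,3)–B(3,4)= A(2,7)–A(3,7)=  → 2/5 unlike.
Row 3: B(3,3)–B(3,4)= B(3,3)–A(4,3)≠ B(3,3)–A(4,4)≠ B(3,3)–A(4,2)≠ B(3,4)–A(4,4)≠ B(3,4)–A(4,5)≠ B(3,4)–A(4,3)≠ A(3,7)–A(4,7)= A(3,7)–B(4,6)≠  → 7/9 unlike.
Row 4: B(4,1)–A(4,2)≠ B(4,1)–A(5,1)≠ A(4,2)–A(4,3)= A(4,2)–B(5,3)≠ A(4,2)–A(5,1)= A(4,3)–A(4,4)= A(4,3)–B(5,3)≠ A(4,4)–A(4,5)= A(4,4)–B(5,5)≠ A(4,4)–B(5,3)≠ A(4,5)–B(4,6)≠ A(4,5)–B(5,5)≠ B(4,6)–A(4,7)≠ B(4,6)–B(5,7)= B(4,6)–B(5,5)= A(4,7)–B(5,7)≠  → 10/16 unlike.
Total adjacent occupied pairs: 40; unlike-type pairs: 25.
25/40 reduces to 5/8.

5/8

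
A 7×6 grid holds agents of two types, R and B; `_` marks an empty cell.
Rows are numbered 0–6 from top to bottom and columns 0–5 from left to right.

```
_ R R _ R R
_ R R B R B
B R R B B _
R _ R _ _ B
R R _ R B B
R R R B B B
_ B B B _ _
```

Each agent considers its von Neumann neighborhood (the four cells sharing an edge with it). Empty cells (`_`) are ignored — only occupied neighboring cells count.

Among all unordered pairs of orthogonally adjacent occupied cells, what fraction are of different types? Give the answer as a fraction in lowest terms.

Scan each occupied cell's neighbors to the right and below so each pair is counted once.
From row 0: 1 unlike of 6 pairs (running 1/6).
From row 1: 4 unlike of 8 pairs (running 5/14).
From row 2: 3 unlike of 6 pairs (running 8/20).
From row 3: 0 unlike of 2 pairs (running 8/22).
From row 4: 2 unlike of 8 pairs (running 10/30).
From row 5: 3 unlike of 8 pairs (running 13/38).
From row 6: 0 unlike of 2 pairs (running 13/40).
Total adjacent occupied pairs: 40; unlike-type pairs: 13.
13/40 is already in lowest terms.

13/40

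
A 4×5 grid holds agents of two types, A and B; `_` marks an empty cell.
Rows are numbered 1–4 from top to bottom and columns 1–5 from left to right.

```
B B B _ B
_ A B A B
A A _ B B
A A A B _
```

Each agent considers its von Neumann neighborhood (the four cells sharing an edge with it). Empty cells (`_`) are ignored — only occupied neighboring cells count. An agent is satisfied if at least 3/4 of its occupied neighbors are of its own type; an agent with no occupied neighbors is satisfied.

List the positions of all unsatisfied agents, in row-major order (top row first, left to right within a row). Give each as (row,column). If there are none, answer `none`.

(1,2), (2,2), (2,3), (2,4), (2,5), (3,4), (4,3), (4,4)

(1,1)B 1/1 satisfied
(1,2)B 2/3 not
(1,3)B 2/2 satisfied
(1,5)B 1/1 satisfied
(2,2)A 1/3 not
(2,3)B 1/3 not
(2,4)A 0/3 not
(2,5)B 2/3 not
(3,1)A 2/2 satisfied
(3,2)A 3/3 satisfied
(3,4)B 2/3 not
(3,5)B 2/2 satisfied
(4,1)A 2/2 satisfied
(4,2)A 3/3 satisfied
(4,3)A 1/2 not
(4,4)B 1/2 not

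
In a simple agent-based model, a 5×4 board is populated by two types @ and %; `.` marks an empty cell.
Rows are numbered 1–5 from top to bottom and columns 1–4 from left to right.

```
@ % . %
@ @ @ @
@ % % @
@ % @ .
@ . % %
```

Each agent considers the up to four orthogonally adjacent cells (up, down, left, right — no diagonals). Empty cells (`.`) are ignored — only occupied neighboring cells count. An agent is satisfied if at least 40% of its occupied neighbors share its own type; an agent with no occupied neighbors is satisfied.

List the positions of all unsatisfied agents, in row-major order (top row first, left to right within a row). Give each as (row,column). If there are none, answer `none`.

(1,2), (1,4), (3,3), (4,2), (4,3)

(1,1)@ 1/2 ok
(1,2)% 0/2 unhappy
(1,4)% 0/1 unhappy
(2,1)@ 3/3 ok
(2,2)@ 2/4 ok
(2,3)@ 2/3 ok
(2,4)@ 2/3 ok
(3,1)@ 2/3 ok
(3,2)% 2/4 ok
(3,3)% 1/4 unhappy
(3,4)@ 1/2 ok
(4,1)@ 2/3 ok
(4,2)% 1/3 unhappy
(4,3)@ 0/3 unhappy
(5,1)@ 1/1 ok
(5,3)% 1/2 ok
(5,4)% 1/1 ok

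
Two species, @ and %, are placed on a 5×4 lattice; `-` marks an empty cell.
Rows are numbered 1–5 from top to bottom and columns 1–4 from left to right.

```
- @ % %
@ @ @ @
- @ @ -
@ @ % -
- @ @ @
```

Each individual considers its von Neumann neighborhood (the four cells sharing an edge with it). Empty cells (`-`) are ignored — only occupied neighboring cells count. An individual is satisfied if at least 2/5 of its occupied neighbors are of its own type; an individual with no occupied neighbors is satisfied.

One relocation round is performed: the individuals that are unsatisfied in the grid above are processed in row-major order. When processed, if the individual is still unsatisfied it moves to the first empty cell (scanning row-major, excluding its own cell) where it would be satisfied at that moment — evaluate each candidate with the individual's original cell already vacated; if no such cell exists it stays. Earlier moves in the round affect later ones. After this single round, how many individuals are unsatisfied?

Initially unsatisfied (in order): (1,3), (4,3).
  (1,3) → (4,4).
  (4,3): no empty cell satisfies it; stays.
Resulting grid:
- @ - %
@ @ @ @
- @ @ -
@ @ % %
- @ @ @
Unsatisfied now: (1,4), (4,3).

2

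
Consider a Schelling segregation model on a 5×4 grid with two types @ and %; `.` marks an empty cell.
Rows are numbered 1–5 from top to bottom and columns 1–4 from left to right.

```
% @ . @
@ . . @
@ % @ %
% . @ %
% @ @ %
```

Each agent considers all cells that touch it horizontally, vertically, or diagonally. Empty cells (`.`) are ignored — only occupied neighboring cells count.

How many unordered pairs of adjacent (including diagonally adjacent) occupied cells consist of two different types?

Scan each occupied cell's neighbors to the right and below (and the two forward diagonals) so each pair is counted once.
Row 1: %(1,1)–@(1,2)≠ %(1,1)–@(2,1)≠ @(1,2)–@(2,1)= @(1,4)–@(2,4)=  → 2/4 unlike.
Row 2: @(2,1)–@(3,1)= @(2,1)–%(3,2)≠ @(2,4)–%(3,4)≠ @(2,4)–@(3,3)=  → 2/4 unlike.
Row 3: @(3,1)–%(3,2)≠ @(3,1)–%(4,1)≠ %(3,2)–@(3,3)≠ %(3,2)–@(4,3)≠ %(3,2)–%(4,1)= @(3,3)–%(3,4)≠ @(3,3)–@(4,3)= @(3,3)–%(4,4)≠ %(3,4)–%(4,4)= %(3,4)–@(4,3)≠  → 7/10 unlike.
Row 4: %(4,1)–%(5,1)= %(4,1)–@(5,2)≠ @(4,3)–%(4,4)≠ @(4,3)–@(5,3)= @(4,3)–%(5,4)≠ @(4,3)–@(5,2)= %(4,4)–%(5,4)= %(4,4)–@(5,3)≠  → 4/8 unlike.
Row 5: %(5,1)–@(5,2)≠ @(5,2)–@(5,3)= @(5,3)–%(5,4)≠  → 2/3 unlike.
Total adjacent occupied pairs: 29; unlike-type pairs: 17.

17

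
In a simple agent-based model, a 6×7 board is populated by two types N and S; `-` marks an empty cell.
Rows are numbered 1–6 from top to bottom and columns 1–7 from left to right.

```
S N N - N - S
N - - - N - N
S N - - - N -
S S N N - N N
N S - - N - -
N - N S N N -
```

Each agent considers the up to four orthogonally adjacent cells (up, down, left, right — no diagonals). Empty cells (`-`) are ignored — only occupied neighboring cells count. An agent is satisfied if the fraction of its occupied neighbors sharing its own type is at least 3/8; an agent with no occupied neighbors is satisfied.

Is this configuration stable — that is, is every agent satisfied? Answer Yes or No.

No

Row 1: (1,1)S 0/2 not · (1,2)N 1/2 satisfied · (1,3)N 1/1 satisfied · (1,5)N 1/1 satisfied · (1,7)S 0/1 not
Row 2: (2,1)N 0/2 not · (2,5)N 1/1 satisfied · (2,7)N 0/1 not
Row 3: (3,1)S 1/3 not · (3,2)N 0/2 not · (3,6)N 1/1 satisfied
Row 4: (4,1)S 2/3 satisfied · (4,2)S 2/4 satisfied · (4,3)N 1/2 satisfied · (4,4)N 1/1 satisfied · (4,6)N 2/2 satisfied · (4,7)N 1/1 satisfied
Row 5: (5,1)N 1/3 not · (5,2)S 1/2 satisfied · (5,5)N 1/1 satisfied
Row 6: (6,1)N 1/1 satisfied · (6,3)N 0/1 not · (6,4)S 0/2 not · (6,5)N 2/3 satisfied · (6,6)N 1/1 satisfied
For instance (1,1) has only 0/2 same-type neighbors, below 3/8.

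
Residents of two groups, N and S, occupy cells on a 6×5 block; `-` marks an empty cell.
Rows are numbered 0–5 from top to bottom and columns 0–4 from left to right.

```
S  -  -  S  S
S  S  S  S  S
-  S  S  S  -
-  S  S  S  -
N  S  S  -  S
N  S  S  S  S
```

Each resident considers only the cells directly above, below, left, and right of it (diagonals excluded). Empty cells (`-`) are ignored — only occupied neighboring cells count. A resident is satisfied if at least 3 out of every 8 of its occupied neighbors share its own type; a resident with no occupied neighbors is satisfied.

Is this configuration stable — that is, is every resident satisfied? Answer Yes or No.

Yes

Row 0: (0,0)S 1/1 satisfied · (0,3)S 2/2 satisfied · (0,4)S 2/2 satisfied
Row 1: (1,0)S 2/2 satisfied · (1,1)S 3/3 satisfied · (1,2)S 3/3 satisfied · (1,3)S 4/4 satisfied · (1,4)S 2/2 satisfied
Row 2: (2,1)S 3/3 satisfied · (2,2)S 4/4 satisfied · (2,3)S 3/3 satisfied
Row 3: (3,1)S 3/3 satisfied · (3,2)S 4/4 satisfied · (3,3)S 2/2 satisfied
Row 4: (4,0)N 1/2 satisfied · (4,1)S 3/4 satisfied · (4,2)S 3/3 satisfied · (4,4)S 1/1 satisfied
Row 5: (5,0)N 1/2 satisfied · (5,1)S 2/3 satisfied · (5,2)S 3/3 satisfied · (5,3)S 2/2 satisfied · (5,4)S 2/2 satisfied
All meet the threshold, so the configuration is stable.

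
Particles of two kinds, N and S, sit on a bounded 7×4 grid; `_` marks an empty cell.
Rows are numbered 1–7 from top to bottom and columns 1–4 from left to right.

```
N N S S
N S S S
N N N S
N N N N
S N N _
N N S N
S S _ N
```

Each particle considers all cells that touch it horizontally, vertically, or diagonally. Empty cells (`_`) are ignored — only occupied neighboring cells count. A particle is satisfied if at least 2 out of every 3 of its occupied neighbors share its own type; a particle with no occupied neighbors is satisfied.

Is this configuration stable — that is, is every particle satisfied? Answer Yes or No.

Row 1: (1,1)N 2/3 ✓ · (1,2)N 2/5 ✗ · (1,3)S 4/5 ✓ · (1,4)S 3/3 ✓
Row 2: (2,1)N 4/5 ✓ · (2,2)S 2/8 ✗ · (2,3)S 5/8 ✗ · (2,4)S 4/5 ✓
Row 3: (3,1)N 4/5 ✓ · (3,2)N 6/8 ✓ · (3,3)N 4/8 ✗ · (3,4)S 2/5 ✗
Row 4: (4,1)N 4/5 ✓ · (4,2)N 7/8 ✓ · (4,3)N 6/7 ✓ · (4,4)N 3/4 ✓
Row 5: (5,1)S 0/5 ✗ · (5,2)N 6/8 ✓ · (5,3)N 6/7 ✓
Row 6: (6,1)N 2/5 ✗ · (6,2)N 3/7 ✗ · (6,3)S 1/6 ✗ · (6,4)N 2/3 ✓
Row 7: (7,1)S 1/3 ✗ · (7,2)S 2/4 ✗ · (7,4)N 1/2 ✗
For instance (1,2) has only 2/5 same-type neighbors, below 2/3.

No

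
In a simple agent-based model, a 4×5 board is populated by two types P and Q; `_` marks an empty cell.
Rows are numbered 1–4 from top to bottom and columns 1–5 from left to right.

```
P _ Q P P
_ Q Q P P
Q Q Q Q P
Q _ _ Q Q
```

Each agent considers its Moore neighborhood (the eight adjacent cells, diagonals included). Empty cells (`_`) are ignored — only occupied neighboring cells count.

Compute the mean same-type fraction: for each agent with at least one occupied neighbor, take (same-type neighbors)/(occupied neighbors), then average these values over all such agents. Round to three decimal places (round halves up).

Row 1: (1,1)P 0/1 · (1,3)Q 2/4 · (1,4)P 3/5 · (1,5)P 3/3
Row 2: (2,2)Q 5/6 · (2,3)Q 5/7 · (2,4)P 4/8 · (2,5)P 4/5
Row 3: (3,1)Q 3/3 · (3,2)Q 5/5 · (3,3)Q 5/6 · (3,4)Q 4/7 · (3,5)P 2/5
Row 4: (4,1)Q 2/2 · (4,4)Q 3/4 · (4,5)Q 2/3
Sum over 16 agents: 0/1 + 2/4 + 3/5 + 3/3 + 5/6 + 5/7 + 4/8 + 4/5 + 3/3 + 5/5 + 5/6 + 4/7 + 2/5 + 2/2 + 3/4 + 2/3 = 4691/420; mean = 4691/420 ÷ 16 = 4691/6720 = 0.698065… → 0.698.

0.698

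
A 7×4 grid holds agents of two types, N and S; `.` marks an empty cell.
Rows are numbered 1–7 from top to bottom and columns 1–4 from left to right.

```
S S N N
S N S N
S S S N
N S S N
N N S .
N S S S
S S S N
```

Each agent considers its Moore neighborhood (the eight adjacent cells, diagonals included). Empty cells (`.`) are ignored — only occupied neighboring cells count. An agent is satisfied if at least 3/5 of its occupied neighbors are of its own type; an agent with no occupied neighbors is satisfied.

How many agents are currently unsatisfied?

Row 1: (1,1)S 2/3 satisfied · (1,2)S 3/5 satisfied · (1,3)N 3/5 satisfied · (1,4)N 2/3 satisfied
Row 2: (2,1)S 4/5 satisfied · (2,2)N 1/8 not · (2,3)S 3/8 not · (2,4)N 3/5 satisfied
Row 3: (3,1)S 3/5 satisfied · (3,2)S 6/8 satisfied · (3,3)S 4/8 not · (3,4)N 2/5 not
Row 4: (4,1)N 2/5 not · (4,2)S 5/8 satisfied · (4,3)S 4/7 not · (4,4)N 1/4 not
Row 5: (5,1)N 3/5 satisfied · (5,2)N 3/8 not · (5,3)S 5/7 satisfied
Row 6: (6,1)N 2/5 not · (6,2)S 5/8 satisfied · (6,3)S 5/7 satisfied · (6,4)S 3/4 satisfied
Row 7: (7,1)S 2/3 satisfied · (7,2)S 4/5 satisfied · (7,3)S 4/5 satisfied · (7,4)N 0/3 not
Unsatisfied: (2,2), (2,3), (3,3), (3,4), (4,1), (4,3), (4,4), (5,2), (6,1), (7,4) — 10 in total.

10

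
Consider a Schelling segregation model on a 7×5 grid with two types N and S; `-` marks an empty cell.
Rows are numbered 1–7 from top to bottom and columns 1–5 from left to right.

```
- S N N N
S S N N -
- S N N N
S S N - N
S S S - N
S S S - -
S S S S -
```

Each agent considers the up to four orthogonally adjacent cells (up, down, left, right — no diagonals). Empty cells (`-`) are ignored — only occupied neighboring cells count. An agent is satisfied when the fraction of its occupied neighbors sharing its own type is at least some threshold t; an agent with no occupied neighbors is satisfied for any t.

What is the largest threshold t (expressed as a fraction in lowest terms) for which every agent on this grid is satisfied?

Row 1: (1,2)S 1/2 · (1,3)N 2/3 · (1,4)N 3/3 · (1,5)N 1/1
Row 2: (2,1)S 1/1 · (2,2)S 3/4 · (2,3)N 3/4 · (2,4)N 3/3
Row 3: (3,2)S 2/3 · (3,3)N 3/4 · (3,4)N 3/3 · (3,5)N 2/2
Row 4: (4,1)S 2/2 · (4,2)S 3/4 · (4,3)N 1/3 · (4,5)N 2/2
Row 5: (5,1)S 3/3 · (5,2)S 4/4 · (5,3)S 2/3 · (5,5)N 1/1
Row 6: (6,1)S 3/3 · (6,2)S 4/4 · (6,3)S 3/3
Row 7: (7,1)S 2/2 · (7,2)S 3/3 · (7,3)S 3/3 · (7,4)S 1/1
The smallest same-type fraction is 1/3 at (4,3), which reduces to 1/3. Any threshold above that leaves this agent unsatisfied.

1/3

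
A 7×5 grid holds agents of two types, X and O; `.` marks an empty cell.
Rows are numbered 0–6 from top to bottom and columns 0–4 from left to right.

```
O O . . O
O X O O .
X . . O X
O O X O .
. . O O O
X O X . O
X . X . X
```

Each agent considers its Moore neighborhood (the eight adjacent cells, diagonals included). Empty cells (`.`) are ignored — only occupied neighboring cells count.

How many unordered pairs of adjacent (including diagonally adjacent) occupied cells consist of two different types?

Scan each occupied cell's neighbors to the right and below (and the two forward diagonals) so each pair is counted once.
Row 0: O(0,0)–O(0,1)= O(0,0)–O(1,0)= O(0,0)–X(1,1)≠ O(0,1)–X(1,1)≠ O(0,1)–O(1,2)= O(0,1)–O(1,0)= O(0,4)–O(1,3)=  → 2/7 unlike.
Row 1: O(1,0)–X(1,1)≠ O(1,0)–X(2,0)≠ X(1,1)–O(1,2)≠ X(1,1)–X(2,0)= O(1,2)–O(1,3)= O(1,2)–O(2,3)= O(1,3)–O(2,3)= O(1,3)–X(2,4)≠  → 4/8 unlike.
Row 2: X(2,0)–O(3,0)≠ X(2,0)–O(3,1)≠ O(2,3)–X(2,4)≠ O(2,3)–O(3,3)= O(2,3)–X(3,2)≠ X(2,4)–O(3,3)≠  → 5/6 unlike.
Row 3: O(3,0)–O(3,1)= O(3,1)–X(3,2)≠ O(3,1)–O(4,2)= X(3,2)–O(3,3)≠ X(3,2)–O(4,2)≠ X(3,2)–O(4,3)≠ O(3,3)–O(4,3)= O(3,3)–O(4,4)= O(3,3)–O(4,2)=  → 4/9 unlike.
Row 4: O(4,2)–O(4,3)= O(4,2)–X(5,2)≠ O(4,2)–O(5,1)= O(4,3)–O(4,4)= O(4,3)–O(5,4)= O(4,3)–X(5,2)≠ O(4,4)–O(5,4)=  → 2/7 unlike.
Row 5: X(5,0)–O(5,1)≠ X(5,0)–X(6,0)= O(5,1)–X(5,2)≠ O(5,1)–X(6,2)≠ O(5,1)–X(6,0)≠ X(5,2)–X(6,2)= O(5,4)–X(6,4)≠  → 5/7 unlike.
Total adjacent occupied pairs: 44; unlike-type pairs: 22.

22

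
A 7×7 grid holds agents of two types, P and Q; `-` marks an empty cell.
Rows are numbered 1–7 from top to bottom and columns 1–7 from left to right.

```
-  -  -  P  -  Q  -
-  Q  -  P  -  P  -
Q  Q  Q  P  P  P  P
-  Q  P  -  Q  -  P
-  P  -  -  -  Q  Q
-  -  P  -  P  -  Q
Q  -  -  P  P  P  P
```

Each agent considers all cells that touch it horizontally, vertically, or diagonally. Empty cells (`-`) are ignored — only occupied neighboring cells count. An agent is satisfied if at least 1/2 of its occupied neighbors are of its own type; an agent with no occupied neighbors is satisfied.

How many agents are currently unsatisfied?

3

Row 1: (1,4)P 1/1 satisfied · (1,6)Q 0/1 not
Row 2: (2,2)Q 3/3 satisfied · (2,4)P 3/4 satisfied · (2,6)P 3/4 satisfied
Row 3: (3,1)Q 3/3 satisfied · (3,2)Q 4/5 satisfied · (3,3)Q 3/6 satisfied · (3,4)P 3/5 satisfied · (3,5)P 4/5 satisfied · (3,6)P 4/5 satisfied · (3,7)P 3/3 satisfied
Row 4: (4,2)Q 3/5 satisfied · (4,3)P 2/5 not · (4,5)Q 1/4 not · (4,7)P 2/4 satisfied
Row 5: (5,2)P 2/3 satisfied · (5,6)Q 3/5 satisfied · (5,7)Q 2/3 satisfied
Row 6: (6,3)P 2/2 satisfied · (6,5)P 3/4 satisfied · (6,7)Q 2/4 satisfied
Row 7: (7,1)Q 0/0 satisfied · (7,4)P 3/3 satisfied · (7,5)P 3/3 satisfied · (7,6)P 3/4 satisfied · (7,7)P 1/2 satisfied
Unsatisfied: (1,6), (4,3), (4,5) — 3 in total.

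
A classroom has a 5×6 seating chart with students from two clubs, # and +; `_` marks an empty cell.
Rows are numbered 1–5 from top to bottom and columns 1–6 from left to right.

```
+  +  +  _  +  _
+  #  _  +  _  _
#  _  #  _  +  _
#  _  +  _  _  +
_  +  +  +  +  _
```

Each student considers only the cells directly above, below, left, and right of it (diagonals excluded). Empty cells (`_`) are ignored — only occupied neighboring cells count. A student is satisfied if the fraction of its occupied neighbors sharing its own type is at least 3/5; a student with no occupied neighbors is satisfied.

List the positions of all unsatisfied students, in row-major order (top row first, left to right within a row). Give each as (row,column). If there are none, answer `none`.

(2,1), (2,2), (3,1), (3,3), (4,3)

(1,1)+ 2/2 ✓
(1,2)+ 2/3 ✓
(1,3)+ 1/1 ✓
(1,5)+ 0/0 ✓
(2,1)+ 1/3 ✗
(2,2)# 0/2 ✗
(2,4)+ 0/0 ✓
(3,1)# 1/2 ✗
(3,3)# 0/1 ✗
(3,5)+ 0/0 ✓
(4,1)# 1/1 ✓
(4,3)+ 1/2 ✗
(4,6)+ 0/0 ✓
(5,2)+ 1/1 ✓
(5,3)+ 3/3 ✓
(5,4)+ 2/2 ✓
(5,5)+ 1/1 ✓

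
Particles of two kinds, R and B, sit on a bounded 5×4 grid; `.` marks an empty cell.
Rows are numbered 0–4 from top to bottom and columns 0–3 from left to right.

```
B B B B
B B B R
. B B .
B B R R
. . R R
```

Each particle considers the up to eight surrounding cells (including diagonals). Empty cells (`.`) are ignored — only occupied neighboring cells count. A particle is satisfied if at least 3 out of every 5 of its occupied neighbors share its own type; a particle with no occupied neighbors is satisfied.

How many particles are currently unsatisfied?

Row 0: (0,0)B 3/3 ✓ · (0,1)B 5/5 ✓ · (0,2)B 4/5 ✓ · (0,3)B 2/3 ✓
Row 1: (1,0)B 4/4 ✓ · (1,1)B 7/7 ✓ · (1,2)B 6/7 ✓ · (1,3)R 0/4 ✗
Row 2: (2,1)B 6/7 ✓ · (2,2)B 4/7 ✗
Row 3: (3,0)B 2/2 ✓ · (3,1)B 3/5 ✓ · (3,2)R 3/6 ✗ · (3,3)R 3/4 ✓
Row 4: (4,2)R 3/4 ✓ · (4,3)R 3/3 ✓
Unsatisfied: (1,3), (2,2), (3,2) — 3 in total.

3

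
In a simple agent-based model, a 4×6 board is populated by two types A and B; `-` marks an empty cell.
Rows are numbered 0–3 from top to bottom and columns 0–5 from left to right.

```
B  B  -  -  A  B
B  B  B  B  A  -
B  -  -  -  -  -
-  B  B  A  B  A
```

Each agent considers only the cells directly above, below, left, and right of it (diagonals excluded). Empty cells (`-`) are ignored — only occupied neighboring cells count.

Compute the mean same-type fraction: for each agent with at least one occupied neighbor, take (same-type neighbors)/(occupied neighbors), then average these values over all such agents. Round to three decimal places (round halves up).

(0,0)B 2/2
(0,1)B 2/2
(0,4)A 1/2
(0,5)B 0/1
(1,0)B 3/3
(1,1)B 3/3
(1,2)B 2/2
(1,3)B 1/2
(1,4)A 1/2
(2,0)B 1/1
(3,1)B 1/1
(3,2)B 1/2
(3,3)A 0/2
(3,4)B 0/2
(3,5)A 0/1
Sum over 15 agents: 2/2 + 2/2 + 1/2 + 0/1 + 3/3 + 3/3 + 2/2 + 1/2 + 1/2 + 1/1 + 1/1 + 1/2 + 0/2 + 0/2 + 0/1 = 9; mean = 9 ÷ 15 = 3/5 = 0.6 → 0.600.

0.600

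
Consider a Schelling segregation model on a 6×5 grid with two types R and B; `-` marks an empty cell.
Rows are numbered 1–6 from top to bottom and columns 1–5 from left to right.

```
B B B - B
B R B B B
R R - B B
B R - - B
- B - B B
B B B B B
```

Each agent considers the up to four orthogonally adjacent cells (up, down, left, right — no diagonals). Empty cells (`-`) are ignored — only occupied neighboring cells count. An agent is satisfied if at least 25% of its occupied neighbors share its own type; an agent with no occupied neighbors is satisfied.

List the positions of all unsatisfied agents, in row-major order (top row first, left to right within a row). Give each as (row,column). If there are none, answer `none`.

(1,1)B 2/2 ✓
(1,2)B 2/3 ✓
(1,3)B 2/2 ✓
(1,5)B 1/1 ✓
(2,1)B 1/3 ✓
(2,2)R 1/4 ✓
(2,3)B 2/3 ✓
(2,4)B 3/3 ✓
(2,5)B 3/3 ✓
(3,1)R 1/3 ✓
(3,2)R 3/3 ✓
(3,4)B 2/2 ✓
(3,5)B 3/3 ✓
(4,1)B 0/2 ✗
(4,2)R 1/3 ✓
(4,5)B 2/2 ✓
(5,2)B 1/2 ✓
(5,4)B 2/2 ✓
(5,5)B 3/3 ✓
(6,1)B 1/1 ✓
(6,2)B 3/3 ✓
(6,3)B 2/2 ✓
(6,4)B 3/3 ✓
(6,5)B 2/2 ✓

(4,1)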